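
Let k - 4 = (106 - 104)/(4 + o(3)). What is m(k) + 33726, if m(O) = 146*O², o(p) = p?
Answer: 1783974/49 ≈ 36408.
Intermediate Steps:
k = 30/7 (k = 4 + (106 - 104)/(4 + 3) = 4 + 2/7 = 30/7 ≈ 4.2857)
m(k) + 33726 = 146*(30/7)² + 33726 = 146*(900/49) + 33726 = 131400/49 + 33726 = 1783974/49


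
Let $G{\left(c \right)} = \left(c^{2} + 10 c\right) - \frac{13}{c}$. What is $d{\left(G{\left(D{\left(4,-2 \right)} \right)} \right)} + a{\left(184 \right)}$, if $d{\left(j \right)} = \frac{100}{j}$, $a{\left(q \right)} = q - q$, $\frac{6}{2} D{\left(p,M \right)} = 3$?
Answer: $-50$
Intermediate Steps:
$D{\left(p,M \right)} = 1$ ($D{\left(p,M \right)} = \frac{1}{3} \cdot 3 = 1$)
$G{\left(c \right)} = c^{2} - \frac{13}{c} + 10 c$
$a{\left(q \right)} = 0$
$d{\left(G{\left(D{\left(4,-2 \right)} \right)} \right)} + a{\left(184 \right)} = \frac{100}{1^{-1} \left(-13 + 1^{2} \left(10 + 1\right)\right)} + 0 = \frac{100}{1 \left(-13 + 1 \cdot 11\right)} + 0 = \frac{100}{1 \left(-13 + 11\right)} + 0 = \frac{100}{1 \left(-2\right)} + 0 = \frac{100}{-2} + 0 = 100 \left(- \frac{1}{2}\right) + 0 = -50 + 0 = -50$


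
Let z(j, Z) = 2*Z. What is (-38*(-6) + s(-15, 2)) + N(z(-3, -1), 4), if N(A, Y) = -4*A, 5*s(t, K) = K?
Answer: 1182/5 ≈ 236.40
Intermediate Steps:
s(t, K) = K/5
(-38*(-6) + s(-15, 2)) + N(z(-3, -1), 4) = (-38*(-6) + (⅕)*2) - 8*(-1) = (228 + ⅖) - 4*(-2) = 1142/5 + 8 = 1182/5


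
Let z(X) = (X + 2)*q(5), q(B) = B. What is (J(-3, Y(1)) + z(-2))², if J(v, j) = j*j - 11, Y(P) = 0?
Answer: 121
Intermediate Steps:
z(X) = 10 + 5*X (z(X) = (X + 2)*5 = (2 + X)*5 = 10 + 5*X)
J(v, j) = -11 + j² (J(v, j) = j² - 11 = -11 + j²)
(J(-3, Y(1)) + z(-2))² = ((-11 + 0²) + (10 + 5*(-2)))² = ((-11 + 0) + (10 - 10))² = (-11 + 0)² = (-11)² = 121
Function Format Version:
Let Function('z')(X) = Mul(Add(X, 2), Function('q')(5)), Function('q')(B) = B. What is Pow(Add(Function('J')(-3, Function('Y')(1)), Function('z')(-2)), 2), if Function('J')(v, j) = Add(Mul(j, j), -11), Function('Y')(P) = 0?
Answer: 121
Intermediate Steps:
Function('z')(X) = Add(10, Mul(5, X)) (Function('z')(X) = Mul(Add(X, 2), 5) = Mul(Add(2, X), 5) = Add(10, Mul(5, X)))
Function('J')(v, j) = Add(-11, Pow(j, 2)) (Function('J')(v, j) = Add(Pow(j, 2), -11) = Add(-11, Pow(j, 2)))
Pow(Add(Function('J')(-3, Function('Y')(1)), Function('z')(-2)), 2) = Pow(Add(Add(-11, Pow(0, 2)), Add(10, Mul(5, -2))), 2) = Pow(Add(Add(-11, 0), Add(10, -10)), 2) = Pow(Add(-11, 0), 2) = Pow(-11, 2) = 121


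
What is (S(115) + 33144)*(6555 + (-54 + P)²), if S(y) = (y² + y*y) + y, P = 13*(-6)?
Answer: 1431762111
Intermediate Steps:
P = -78
S(y) = y + 2*y² (S(y) = (y² + y²) + y = 2*y² + y = y + 2*y²)
(S(115) + 33144)*(6555 + (-54 + P)²) = (115*(1 + 2*115) + 33144)*(6555 + (-54 - 78)²) = (115*(1 + 230) + 33144)*(6555 + (-132)²) = (115*231 + 33144)*(6555 + 17424) = (26565 + 33144)*23979 = 59709*23979 = 1431762111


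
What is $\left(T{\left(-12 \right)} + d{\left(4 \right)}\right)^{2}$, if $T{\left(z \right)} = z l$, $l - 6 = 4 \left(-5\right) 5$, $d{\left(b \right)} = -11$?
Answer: $1247689$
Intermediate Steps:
$l = -94$ ($l = 6 + 4 \left(-5\right) 5 = 6 - 100 = -94$)
$T{\left(z \right)} = - 94 z$ ($T{\left(z \right)} = z \left(-94\right) = - 94 z$)
$\left(T{\left(-12 \right)} + d{\left(4 \right)}\right)^{2} = \left(\left(-94\right) \left(-12\right) - 11\right)^{2} = \left(1128 - 11\right)^{2} = 1117^{2} = 1247689$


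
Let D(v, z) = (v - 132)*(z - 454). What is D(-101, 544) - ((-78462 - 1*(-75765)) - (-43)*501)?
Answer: -39816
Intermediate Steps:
D(v, z) = (-454 + z)*(-132 + v) (D(v, z) = (-132 + v)*(-454 + z) = (-454 + z)*(-132 + v))
D(-101, 544) - ((-78462 - 1*(-75765)) - (-43)*501) = (59928 - 454*(-101) - 132*544 - 101*544) - ((-78462 - 1*(-75765)) - (-43)*501) = (59928 + 45854 - 71808 - 54944) - ((-78462 + 75765) - 1*(-21543)) = -20970 - (-2697 + 21543) = -20970 - 1*18846 = -20970 - 18846 = -39816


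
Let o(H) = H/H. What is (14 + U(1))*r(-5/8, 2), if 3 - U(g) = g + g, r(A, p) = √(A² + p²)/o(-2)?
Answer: 15*√281/8 ≈ 31.431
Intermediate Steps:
o(H) = 1
r(A, p) = √(A² + p²) (r(A, p) = √(A² + p²)/1 = √(A² + p²)*1 = √(A² + p²))
U(g) = 3 - 2*g (U(g) = 3 - (g + g) = 3 - 2*g)
(14 + U(1))*r(-5/8, 2) = (14 + (3 - 2*1))*√((-5/8)² + 2²) = (14 + (3 - 2))*√((-5*⅛)² + 4) = (14 + 1)*√((-5/8)² + 4) = 15*√(25/64 + 4) = 15*√(281/64) = 15*(√281/8) = 15*√281/8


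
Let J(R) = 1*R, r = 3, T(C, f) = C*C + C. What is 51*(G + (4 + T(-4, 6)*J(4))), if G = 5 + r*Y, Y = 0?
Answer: 2907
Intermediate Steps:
T(C, f) = C + C**2 (T(C, f) = C**2 + C = C + C**2)
J(R) = R
G = 5 (G = 5 + 3*0 = 5 + 0 = 5)
51*(G + (4 + T(-4, 6)*J(4))) = 51*(5 + (4 - 4*(1 - 4)*4)) = 51*(5 + (4 - 4*(-3)*4)) = 51*(5 + (4 + 12*4)) = 51*(5 + (4 + 48)) = 51*(5 + 52) = 51*57 = 2907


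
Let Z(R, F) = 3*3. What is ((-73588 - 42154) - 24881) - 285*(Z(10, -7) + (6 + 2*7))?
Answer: -148888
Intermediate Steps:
Z(R, F) = 9
((-73588 - 42154) - 24881) - 285*(Z(10, -7) + (6 + 2*7)) = ((-73588 - 42154) - 24881) - 285*(9 + (6 + 2*7)) = (-115742 - 24881) - 285*(9 + (6 + 14)) = -140623 - 285*(9 + 20) = -140623 - 285*29 = -140623 - 8265 = -148888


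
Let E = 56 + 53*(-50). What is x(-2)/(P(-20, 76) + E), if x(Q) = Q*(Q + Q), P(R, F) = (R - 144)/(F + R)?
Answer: -112/36357 ≈ -0.0030806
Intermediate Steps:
P(R, F) = (-144 + R)/(F + R)
x(Q) = 2*Q² (x(Q) = Q*(2*Q) = 2*Q²)
E = -2594 (E = 56 - 2650 = -2594)
x(-2)/(P(-20, 76) + E) = (2*(-2)²)/((-144 - 20)/(76 - 20) - 2594) = (2*4)/(-164/56 - 2594) = 8/((1/56)*(-164) - 2594) = 8/(-41/14 - 2594) = 8/(-36357/14) = 8*(-14/36357) = -112/36357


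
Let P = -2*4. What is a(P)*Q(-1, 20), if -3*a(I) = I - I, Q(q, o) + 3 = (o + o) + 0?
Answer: 0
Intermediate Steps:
Q(q, o) = -3 + 2*o (Q(q, o) = -3 + ((o + o) + 0) = -3 + (2*o + 0) = -3 + 2*o)
P = -8
a(I) = 0 (a(I) = -(I - I)/3 = -⅓*0 = 0)
a(P)*Q(-1, 20) = 0*(-3 + 2*20) = 0*(-3 + 40) = 0*37 = 0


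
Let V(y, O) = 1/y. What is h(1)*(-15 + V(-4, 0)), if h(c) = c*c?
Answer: -61/4 ≈ -15.250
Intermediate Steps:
h(c) = c**2
h(1)*(-15 + V(-4, 0)) = 1**2*(-15 + 1/(-4)) = 1*(-15 - 1/4) = 1*(-61/4) = -61/4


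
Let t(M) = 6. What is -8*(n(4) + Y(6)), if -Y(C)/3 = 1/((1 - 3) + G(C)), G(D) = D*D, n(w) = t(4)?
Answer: -804/17 ≈ -47.294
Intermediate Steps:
n(w) = 6
G(D) = D²
Y(C) = -3/(-2 + C²) (Y(C) = -3/((1 - 3) + C²) = -3/(-2 + C²))
-8*(n(4) + Y(6)) = -8*(6 - 3/(-2 + 6²)) = -8*(6 - 3/(-2 + 36)) = -8*(6 - 3/34) = -8*201/34 = -804/17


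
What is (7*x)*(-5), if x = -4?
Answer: 140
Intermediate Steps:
(7*x)*(-5) = (7*(-4))*(-5) = -28*(-5) = 140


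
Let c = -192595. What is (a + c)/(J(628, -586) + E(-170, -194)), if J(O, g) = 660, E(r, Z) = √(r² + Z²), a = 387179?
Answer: 16053180/46133 - 48646*√16634/46133 ≈ 211.98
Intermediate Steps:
E(r, Z) = √(Z² + r²)
(a + c)/(J(628, -586) + E(-170, -194)) = (387179 - 192595)/(660 + √((-194)² + (-170)²)) = 194584/(660 + √(37636 + 28900)) = 194584/(660 + √66536) = 194584/(660 + 2*√16634)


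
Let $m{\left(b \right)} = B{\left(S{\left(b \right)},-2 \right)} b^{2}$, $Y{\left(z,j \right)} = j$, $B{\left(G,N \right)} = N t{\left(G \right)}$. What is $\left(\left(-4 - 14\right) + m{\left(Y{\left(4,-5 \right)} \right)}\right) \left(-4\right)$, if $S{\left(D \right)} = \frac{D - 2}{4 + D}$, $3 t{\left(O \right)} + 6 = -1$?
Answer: $- \frac{1184}{3} \approx -394.67$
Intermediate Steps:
$t{\left(O \right)} = - \frac{7}{3}$ ($t{\left(O \right)} = -2 + \frac{1}{3} \left(-1\right) = -2 - \frac{1}{3} = - \frac{7}{3}$)
$S{\left(D \right)} = \frac{-2 + D}{4 + D}$
$B{\left(G,N \right)} = - \frac{7 N}{3}$ ($B{\left(G,N \right)} = N \left(- \frac{7}{3}\right) = - \frac{7 N}{3}$)
$m{\left(b \right)} = \frac{14 b^{2}}{3}$ ($m{\left(b \right)} = \left(- \frac{7}{3}\right) \left(-2\right) b^{2} = \frac{14 b^{2}}{3}$)
$\left(\left(-4 - 14\right) + m{\left(Y{\left(4,-5 \right)} \right)}\right) \left(-4\right) = \left(\left(-4 - 14\right) + \frac{14 \left(-5\right)^{2}}{3}\right) \left(-4\right) = \left(\left(-4 - 14\right) + \frac{14}{3} \cdot 25\right) \left(-4\right) = \left(-18 + \frac{350}{3}\right) \left(-4\right) = \frac{296}{3} \left(-4\right) = - \frac{1184}{3}$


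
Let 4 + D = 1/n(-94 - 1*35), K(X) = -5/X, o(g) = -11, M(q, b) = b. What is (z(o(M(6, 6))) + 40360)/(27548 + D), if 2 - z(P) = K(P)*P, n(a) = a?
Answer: 5207343/3553175 ≈ 1.4655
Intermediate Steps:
D = -517/129 (D = -4 + 1/(-94 - 1*35) = -4 + 1/(-94 - 35) = -4 + 1/(-129) = -4 - 1/129 = -517/129 ≈ -4.0078)
z(P) = 7 (z(P) = 2 - (-5/P)*P = 2 - 1*(-5) = 2 + 5 = 7)
(z(o(M(6, 6))) + 40360)/(27548 + D) = (7 + 40360)/(27548 - 517/129) = 40367/(3553175/129) = 40367*(129/3553175) = 5207343/3553175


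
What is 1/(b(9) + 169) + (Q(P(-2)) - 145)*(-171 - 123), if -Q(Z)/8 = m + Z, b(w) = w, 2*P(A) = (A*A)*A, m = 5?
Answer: 8006797/178 ≈ 44982.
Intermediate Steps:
P(A) = A**3/2 (P(A) = ((A*A)*A)/2 = (A**2*A)/2 = A**3/2)
Q(Z) = -40 - 8*Z (Q(Z) = -8*(5 + Z) = -40 - 8*Z)
1/(b(9) + 169) + (Q(P(-2)) - 145)*(-171 - 123) = 1/(9 + 169) + ((-40 - 4*(-2)**3) - 145)*(-171 - 123) = 1/178 + ((-40 - 4*(-8)) - 145)*(-294) = 1/178 + ((-40 - 8*(-4)) - 145)*(-294) = 1/178 + ((-40 + 32) - 145)*(-294) = 1/178 + (-8 - 145)*(-294) = 1/178 - 153*(-294) = 1/178 + 44982 = 8006797/178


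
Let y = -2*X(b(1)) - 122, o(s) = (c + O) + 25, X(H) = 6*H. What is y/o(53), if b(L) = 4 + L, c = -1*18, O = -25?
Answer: 91/9 ≈ 10.111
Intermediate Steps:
c = -18
o(s) = -18 (o(s) = (-18 - 25) + 25 = -43 + 25 = -18)
y = -182 (y = -12*(4 + 1) - 122 = -12*5 - 122 = -2*30 - 122 = -60 - 122 = -182)
y/o(53) = -182/(-18) = -182*(-1/18) = 91/9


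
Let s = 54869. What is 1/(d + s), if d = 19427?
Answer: 1/74296 ≈ 1.3460e-5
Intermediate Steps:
1/(d + s) = 1/(19427 + 54869) = 1/74296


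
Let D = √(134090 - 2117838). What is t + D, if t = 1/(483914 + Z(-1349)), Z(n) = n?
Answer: 1/482565 + 2*I*√495937 ≈ 2.0723e-6 + 1408.5*I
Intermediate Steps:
D = 2*I*√495937 (D = √(-1983748) = 2*I*√495937 ≈ 1408.5*I)
t = 1/482565 (t = 1/(483914 - 1349) = 1/482565 ≈ 2.0723e-6)
t + D = 1/482565 + 2*I*√495937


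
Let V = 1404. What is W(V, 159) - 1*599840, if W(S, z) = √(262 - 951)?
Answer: -599840 + I*√689 ≈ -5.9984e+5 + 26.249*I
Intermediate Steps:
W(S, z) = I*√689 (W(S, z) = √(-689) = I*√689)
W(V, 159) - 1*599840 = I*√689 - 1*599840 = I*√689 - 599840 = -599840 + I*√689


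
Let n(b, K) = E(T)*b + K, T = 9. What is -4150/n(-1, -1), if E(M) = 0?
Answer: 4150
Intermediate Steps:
n(b, K) = K (n(b, K) = 0*b + K = 0 + K = K)
-4150/n(-1, -1) = -4150/(-1) = -4150*(-1) = 4150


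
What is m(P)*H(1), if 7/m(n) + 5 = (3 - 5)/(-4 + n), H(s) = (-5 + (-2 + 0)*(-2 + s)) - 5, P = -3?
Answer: 392/33 ≈ 11.879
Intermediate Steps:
H(s) = -6 - 2*s (H(s) = (-5 - 2*(-2 + s)) - 5 = (-5 + (4 - 2*s)) - 5 = (-1 - 2*s) - 5 = -6 - 2*s)
m(n) = 7/(-5 - 2/(-4 + n)) (m(n) = 7/(-5 + (3 - 5)/(-4 + n)) = 7/(-5 - 2/(-4 + n)))
m(P)*H(1) = (7*(4 - 1*(-3))/(-18 + 5*(-3)))*(-6 - 2*1) = (7*(4 + 3)/(-18 - 15))*(-6 - 2) = (7*7/(-33))*(-8) = (7*(-1/33)*7)*(-8) = -49/33*(-8) = 392/33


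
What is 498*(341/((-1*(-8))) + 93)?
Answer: 270165/4 ≈ 67541.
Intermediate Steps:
498*(341/((-1*(-8))) + 93) = 498*(341/8 + 93) = 498*(1085/8) = 270165/4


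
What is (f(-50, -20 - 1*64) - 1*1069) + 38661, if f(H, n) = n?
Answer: 37508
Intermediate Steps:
(f(-50, -20 - 1*64) - 1*1069) + 38661 = ((-20 - 1*64) - 1*1069) + 38661 = ((-20 - 64) - 1069) + 38661 = (-84 - 1069) + 38661 = -1153 + 38661 = 37508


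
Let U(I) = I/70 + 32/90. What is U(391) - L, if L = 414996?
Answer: -261443737/630 ≈ -4.1499e+5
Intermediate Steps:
U(I) = 16/45 + I/70 (U(I) = I*(1/70) + 32*(1/90) = I/70 + 16/45 = 16/45 + I/70)
U(391) - L = (16/45 + (1/70)*391) - 1*414996 = (16/45 + 391/70) - 414996 = 3743/630 - 414996 = -261443737/630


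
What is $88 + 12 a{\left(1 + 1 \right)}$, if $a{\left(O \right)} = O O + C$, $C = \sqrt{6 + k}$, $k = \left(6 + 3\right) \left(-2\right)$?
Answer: $136 + 24 i \sqrt{3} \approx 136.0 + 41.569 i$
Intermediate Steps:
$k = -18$ ($k = 9 \left(-2\right) = -18$)
$C = 2 i \sqrt{3}$ ($C = \sqrt{6 - 18} = \sqrt{-12} = 2 i \sqrt{3} \approx 3.4641 i$)
$a{\left(O \right)} = O^{2} + 2 i \sqrt{3}$ ($a{\left(O \right)} = O O + 2 i \sqrt{3} = O^{2} + 2 i \sqrt{3}$)
$88 + 12 a{\left(1 + 1 \right)} = 88 + 12 \left(\left(1 + 1\right)^{2} + 2 i \sqrt{3}\right) = 88 + 12 \left(2^{2} + 2 i \sqrt{3}\right) = 88 + 12 \left(4 + 2 i \sqrt{3}\right) = 88 + \left(48 + 24 i \sqrt{3}\right) = 136 + 24 i \sqrt{3}$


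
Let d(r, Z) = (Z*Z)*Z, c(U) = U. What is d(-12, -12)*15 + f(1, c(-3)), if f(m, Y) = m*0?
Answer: -25920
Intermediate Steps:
f(m, Y) = 0
d(r, Z) = Z**3 (d(r, Z) = Z**2*Z = Z**3)
d(-12, -12)*15 + f(1, c(-3)) = (-12)**3*15 + 0 = -1728*15 + 0 = -25920 + 0 = -25920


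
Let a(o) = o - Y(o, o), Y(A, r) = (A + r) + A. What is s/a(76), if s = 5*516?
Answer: -645/38 ≈ -16.974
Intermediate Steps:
Y(A, r) = r + 2*A
a(o) = -2*o (a(o) = o - (o + 2*o) = o - 3*o = -2*o)
s = 2580
s/a(76) = 2580/((-2*76)) = 2580/(-152) = 2580*(-1/152) = -645/38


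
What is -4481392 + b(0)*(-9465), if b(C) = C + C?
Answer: -4481392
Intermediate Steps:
b(C) = 2*C
-4481392 + b(0)*(-9465) = -4481392 + (2*0)*(-9465) = -4481392 + 0*(-9465) = -4481392 + 0 = -4481392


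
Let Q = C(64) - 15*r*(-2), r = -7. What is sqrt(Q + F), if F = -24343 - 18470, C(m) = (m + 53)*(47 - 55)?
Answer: I*sqrt(43959) ≈ 209.66*I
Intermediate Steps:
C(m) = -424 - 8*m (C(m) = (53 + m)*(-8) = -424 - 8*m)
Q = -1146 (Q = (-424 - 8*64) - 15*(-7)*(-2) = (-424 - 512) - (-105)*(-2) = -936 - 1*210 = -936 - 210 = -1146)
F = -42813
sqrt(Q + F) = sqrt(-1146 - 42813) = sqrt(-43959) = I*sqrt(43959)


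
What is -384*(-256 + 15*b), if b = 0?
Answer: 98304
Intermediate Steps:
-384*(-256 + 15*b) = -384*(-256 + 15*0) = -384*(-256 + 0) = -384*(-256) = 98304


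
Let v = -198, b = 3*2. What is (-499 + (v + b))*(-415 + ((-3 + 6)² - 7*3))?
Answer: 295057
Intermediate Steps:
b = 6
(-499 + (v + b))*(-415 + ((-3 + 6)² - 7*3)) = (-499 + (-198 + 6))*(-415 + ((-3 + 6)² - 7*3)) = (-499 - 192)*(-415 + (3² - 21)) = -691*(-415 + (9 - 21)) = -691*(-415 - 12) = -691*(-427) = 295057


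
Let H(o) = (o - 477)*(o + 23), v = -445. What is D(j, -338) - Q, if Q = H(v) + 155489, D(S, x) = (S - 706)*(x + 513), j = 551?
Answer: -571698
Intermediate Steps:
H(o) = (-477 + o)*(23 + o)
D(S, x) = (-706 + S)*(513 + x)
Q = 544573 (Q = (-10971 + (-445)² - 454*(-445)) + 155489 = (-10971 + 198025 + 202030) + 155489 = 389084 + 155489 = 544573)
D(j, -338) - Q = (-362178 - 706*(-338) + 513*551 + 551*(-338)) - 1*544573 = (-362178 + 238628 + 282663 - 186238) - 544573 = -27125 - 544573 = -571698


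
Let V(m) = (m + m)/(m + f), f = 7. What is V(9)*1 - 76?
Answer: -599/8 ≈ -74.875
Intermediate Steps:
V(m) = 2*m/(7 + m) (V(m) = (m + m)/(m + 7) = (2*m)/(7 + m) = 2*m/(7 + m))
V(9)*1 - 76 = (2*9/(7 + 9))*1 - 76 = (2*9/16)*1 - 76 = (2*9*(1/16))*1 - 76 = (9/8)*1 - 76 = 9/8 - 76 = -599/8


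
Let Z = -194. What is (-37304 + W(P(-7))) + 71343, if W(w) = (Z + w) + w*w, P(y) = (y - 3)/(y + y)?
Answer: 1658465/49 ≈ 33846.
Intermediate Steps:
P(y) = (-3 + y)/(2*y) (P(y) = (-3 + y)/((2*y)) = (-3 + y)*(1/(2*y)) = (-3 + y)/(2*y))
W(w) = -194 + w + w**2 (W(w) = (-194 + w) + w*w = (-194 + w) + w**2 = -194 + w + w**2)
(-37304 + W(P(-7))) + 71343 = (-37304 + (-194 + (1/2)*(-3 - 7)/(-7) + ((1/2)*(-3 - 7)/(-7))**2)) + 71343 = (-37304 + (-194 + (1/2)*(-1/7)*(-10) + ((1/2)*(-1/7)*(-10))**2)) + 71343 = (-37304 + (-194 + 5/7 + (5/7)**2)) + 71343 = (-37304 + (-194 + 5/7 + 25/49)) + 71343 = (-37304 - 9446/49) + 71343 = -1837342/49 + 71343 = 1658465/49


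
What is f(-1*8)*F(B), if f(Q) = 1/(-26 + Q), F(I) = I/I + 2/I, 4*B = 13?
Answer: -21/442 ≈ -0.047511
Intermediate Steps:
B = 13/4 (B = (¼)*13 = 13/4 ≈ 3.2500)
F(I) = 1 + 2/I
f(-1*8)*F(B) = ((2 + 13/4)/(13/4))/(-26 - 1*8) = ((4/13)*(21/4))/(-26 - 8) = (21/13)/(-34) = -1/34*21/13 = -21/442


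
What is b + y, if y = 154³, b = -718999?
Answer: 2933265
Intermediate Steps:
y = 3652264
b + y = -718999 + 3652264 = 2933265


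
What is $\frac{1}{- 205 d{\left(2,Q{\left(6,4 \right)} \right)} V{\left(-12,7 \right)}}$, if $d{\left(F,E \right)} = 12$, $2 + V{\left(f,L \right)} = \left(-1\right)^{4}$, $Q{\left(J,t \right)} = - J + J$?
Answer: $\frac{1}{2460} \approx 0.0004065$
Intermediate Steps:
$Q{\left(J,t \right)} = 0$
$V{\left(f,L \right)} = -1$ ($V{\left(f,L \right)} = -2 + \left(-1\right)^{4} = -2 + 1 = -1$)
$\frac{1}{- 205 d{\left(2,Q{\left(6,4 \right)} \right)} V{\left(-12,7 \right)}} = \frac{1}{\left(-205\right) 12 \left(-1\right)} = \frac{1}{\left(-2460\right) \left(-1\right)} = \frac{1}{2460}$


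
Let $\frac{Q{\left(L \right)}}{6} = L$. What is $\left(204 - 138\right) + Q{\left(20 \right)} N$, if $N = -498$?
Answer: $-59694$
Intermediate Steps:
$Q{\left(L \right)} = 6 L$
$\left(204 - 138\right) + Q{\left(20 \right)} N = \left(204 - 138\right) + 6 \cdot 20 \left(-498\right) = 66 + 120 \left(-498\right) = 66 - 59760 = -59694$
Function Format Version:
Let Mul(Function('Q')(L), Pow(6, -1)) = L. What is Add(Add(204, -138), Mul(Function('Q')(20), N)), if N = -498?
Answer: -59694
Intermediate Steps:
Function('Q')(L) = Mul(6, L)
Add(Add(204, -138), Mul(Function('Q')(20), N)) = Add(Add(204, -138), Mul(Mul(6, 20), -498)) = Add(66, Mul(120, -498)) = Add(66, -59760) = -59694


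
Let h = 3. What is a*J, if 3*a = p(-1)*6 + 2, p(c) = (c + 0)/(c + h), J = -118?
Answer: 118/3 ≈ 39.333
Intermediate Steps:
p(c) = c/(3 + c) (p(c) = (c + 0)/(c + 3) = c/(3 + c))
a = -1/3 (a = (-1/(3 - 1)*6 + 2)/3 = (-1/2*6 + 2)/3 = (-3 + 2)/3 = (1/3)*(-1) = -1/3 ≈ -0.33333)
a*J = -1/3*(-118) = 118/3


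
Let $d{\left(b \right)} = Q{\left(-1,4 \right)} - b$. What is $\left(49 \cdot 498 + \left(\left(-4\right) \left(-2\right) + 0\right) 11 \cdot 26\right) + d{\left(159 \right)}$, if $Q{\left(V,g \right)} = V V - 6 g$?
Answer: $26508$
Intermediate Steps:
$Q{\left(V,g \right)} = V^{2} - 6 g$
$d{\left(b \right)} = -23 - b$ ($d{\left(b \right)} = \left(\left(-1\right)^{2} - 24\right) - b = \left(1 - 24\right) - b = -23 - b$)
$\left(49 \cdot 498 + \left(\left(-4\right) \left(-2\right) + 0\right) 11 \cdot 26\right) + d{\left(159 \right)} = \left(49 \cdot 498 + \left(\left(-4\right) \left(-2\right) + 0\right) 11 \cdot 26\right) - 182 = \left(24402 + \left(8 + 0\right) 11 \cdot 26\right) - 182 = \left(24402 + 8 \cdot 11 \cdot 26\right) - 182 = \left(24402 + 88 \cdot 26\right) - 182 = \left(24402 + 2288\right) - 182 = 26690 - 182 = 26508$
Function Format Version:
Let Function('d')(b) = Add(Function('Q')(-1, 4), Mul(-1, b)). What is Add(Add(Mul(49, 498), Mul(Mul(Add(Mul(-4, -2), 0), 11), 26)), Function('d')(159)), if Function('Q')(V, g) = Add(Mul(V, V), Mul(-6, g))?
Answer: 26508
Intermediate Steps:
Function('Q')(V, g) = Add(Pow(V, 2), Mul(-6, g))
Function('d')(b) = Add(-23, Mul(-1, b)) (Function('d')(b) = Add(Add(Pow(-1, 2), Mul(-6, 4)), Mul(-1, b)) = Add(Add(1, -24), Mul(-1, b)) = Add(-23, Mul(-1, b)))
Add(Add(Mul(49, 498), Mul(Mul(Add(Mul(-4, -2), 0), 11), 26)), Function('d')(159)) = Add(Add(Mul(49, 498), Mul(Mul(Add(Mul(-4, -2), 0), 11), 26)), Add(-23, Mul(-1, 159))) = Add(Add(24402, Mul(Mul(Add(8, 0), 11), 26)), Add(-23, -159)) = Add(Add(24402, Mul(Mul(8, 11), 26)), -182) = Add(Add(24402, Mul(88, 26)), -182) = Add(Add(24402, 2288), -182) = Add(26690, -182) = 26508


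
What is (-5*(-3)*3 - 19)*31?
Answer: 806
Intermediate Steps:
(-5*(-3)*3 - 19)*31 = (15*3 - 19)*31 = (45 - 19)*31 = 26*31 = 806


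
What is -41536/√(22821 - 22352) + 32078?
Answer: 32078 - 41536*√469/469 ≈ 30160.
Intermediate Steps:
-41536/√(22821 - 22352) + 32078 = -41536*√469/469 + 32078 = 32078 - 41536*√469/469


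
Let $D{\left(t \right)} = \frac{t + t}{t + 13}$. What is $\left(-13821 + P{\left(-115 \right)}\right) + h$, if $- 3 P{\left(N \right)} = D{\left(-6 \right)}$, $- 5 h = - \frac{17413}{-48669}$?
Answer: $- \frac{23542047226}{1703415} \approx -13821.0$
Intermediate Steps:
$h = - \frac{17413}{243345}$ ($h = - \frac{\left(-17413\right) \frac{1}{-48669}}{5} = - \frac{\left(-17413\right) \left(- \frac{1}{48669}\right)}{5} = \left(- \frac{1}{5}\right) \frac{17413}{48669} = - \frac{17413}{243345} \approx -0.071557$)
$D{\left(t \right)} = \frac{2 t}{13 + t}$
$P{\left(N \right)} = \frac{4}{7}$ ($P{\left(N \right)} = - \frac{2 \left(-6\right) \frac{1}{13 - 6}}{3} = - \frac{2 \left(-6\right) \frac{1}{7}}{3} = \left(- \frac{1}{3}\right) \left(- \frac{12}{7}\right) = \frac{4}{7}$)
$\left(-13821 + P{\left(-115 \right)}\right) + h = \left(-13821 + \frac{4}{7}\right) - \frac{17413}{243345} = - \frac{96743}{7} - \frac{17413}{243345} = - \frac{23542047226}{1703415}$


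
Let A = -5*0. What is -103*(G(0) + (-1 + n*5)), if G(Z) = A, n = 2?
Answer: -927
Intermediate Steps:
A = 0
G(Z) = 0
-103*(G(0) + (-1 + n*5)) = -103*(0 + (-1 + 2*5)) = -103*(0 + (-1 + 10)) = -103*(0 + 9) = -103*9 = -927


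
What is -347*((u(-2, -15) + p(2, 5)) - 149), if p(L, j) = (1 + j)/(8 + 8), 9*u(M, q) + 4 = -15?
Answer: 3765991/72 ≈ 52305.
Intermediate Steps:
u(M, q) = -19/9 (u(M, q) = -4/9 + (1/9)*(-15) = -4/9 - 5/3 = -19/9)
p(L, j) = 1/16 + j/16 (p(L, j) = (1 + j)/16 = (1 + j)*(1/16) = 1/16 + j/16)
-347*((u(-2, -15) + p(2, 5)) - 149) = -347*((-19/9 + (1/16 + (1/16)*5)) - 149) = -347*((-19/9 + (1/16 + 5/16)) - 149) = -347*((-19/9 + 3/8) - 149) = -347*(-125/72 - 149) = -347*(-10853/72) = 3765991/72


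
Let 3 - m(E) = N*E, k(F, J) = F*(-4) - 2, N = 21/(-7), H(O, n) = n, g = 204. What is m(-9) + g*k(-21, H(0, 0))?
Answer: 16704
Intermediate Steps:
N = -3 (N = 21*(-⅐) = -3)
k(F, J) = -2 - 4*F (k(F, J) = -4*F - 2 = -2 - 4*F)
m(E) = 3 + 3*E (m(E) = 3 - (-3)*E = 3 + 3*E)
m(-9) + g*k(-21, H(0, 0)) = (3 + 3*(-9)) + 204*(-2 - 4*(-21)) = (3 - 27) + 204*(-2 + 84) = -24 + 204*82 = -24 + 16728 = 16704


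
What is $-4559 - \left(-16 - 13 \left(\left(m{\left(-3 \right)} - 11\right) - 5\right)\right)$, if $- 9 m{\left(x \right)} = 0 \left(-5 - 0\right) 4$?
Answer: $-4751$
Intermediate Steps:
$m{\left(x \right)} = 0$ ($m{\left(x \right)} = - \frac{0 \left(-5 - 0\right) 4}{9} = - \frac{0 \left(-5 + 0\right) 4}{9} = - \frac{0 \left(-5\right) 4}{9} = - \frac{0 \cdot 4}{9} = \left(- \frac{1}{9}\right) 0 = 0$)
$-4559 - \left(-16 - 13 \left(\left(m{\left(-3 \right)} - 11\right) - 5\right)\right) = -4559 - \left(-16 - 13 \left(\left(0 - 11\right) - 5\right)\right) = -4559 - \left(-16 - 13 \left(-11 - 5\right)\right) = -4559 - \left(-16 - -208\right) = -4559 - \left(-16 + 208\right) = -4559 - 192 = -4751$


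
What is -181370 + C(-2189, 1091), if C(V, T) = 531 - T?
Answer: -181930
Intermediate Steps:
-181370 + C(-2189, 1091) = -181370 + (531 - 1*1091) = -181370 + (531 - 1091) = -181370 - 560 = -181930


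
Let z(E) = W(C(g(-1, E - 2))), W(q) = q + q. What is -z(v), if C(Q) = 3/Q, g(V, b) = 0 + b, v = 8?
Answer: -1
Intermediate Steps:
g(V, b) = b
W(q) = 2*q
z(E) = 6/(-2 + E) (z(E) = 2*(3/(E - 2)) = 2*(3/(-2 + E)) = 6/(-2 + E))
-z(v) = -6/(-2 + 8) = -6/6 = -1*1 = -1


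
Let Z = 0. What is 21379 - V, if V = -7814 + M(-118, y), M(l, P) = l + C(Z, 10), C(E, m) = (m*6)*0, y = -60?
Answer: 29311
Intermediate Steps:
C(E, m) = 0 (C(E, m) = (6*m)*0 = 0)
M(l, P) = l (M(l, P) = l + 0 = l)
V = -7932 (V = -7814 - 118 = -7932)
21379 - V = 21379 - 1*(-7932) = 21379 + 7932 = 29311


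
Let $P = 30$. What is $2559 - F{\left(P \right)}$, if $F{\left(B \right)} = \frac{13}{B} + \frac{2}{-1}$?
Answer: $\frac{76817}{30} \approx 2560.6$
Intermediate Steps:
$F{\left(B \right)} = -2 + \frac{13}{B}$ ($F{\left(B \right)} = \frac{13}{B} + 2 \left(-1\right) = \frac{13}{B} - 2 = -2 + \frac{13}{B}$)
$2559 - F{\left(P \right)} = 2559 - \left(-2 + \frac{13}{30}\right) = 2559 - - \frac{47}{30} = 2559 + \frac{47}{30} = \frac{76817}{30}$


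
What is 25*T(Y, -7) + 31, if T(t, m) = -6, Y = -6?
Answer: -119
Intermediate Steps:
25*T(Y, -7) + 31 = 25*(-6) + 31 = -150 + 31 = -119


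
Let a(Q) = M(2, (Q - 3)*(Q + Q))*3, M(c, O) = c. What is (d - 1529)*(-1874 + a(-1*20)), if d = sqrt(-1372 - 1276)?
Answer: 2856172 - 3736*I*sqrt(662) ≈ 2.8562e+6 - 96125.0*I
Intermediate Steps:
a(Q) = 6 (a(Q) = 2*3 = 6)
d = 2*I*sqrt(662) (d = sqrt(-2648) = 2*I*sqrt(662) ≈ 51.459*I)
(d - 1529)*(-1874 + a(-1*20)) = (2*I*sqrt(662) - 1529)*(-1874 + 6) = (-1529 + 2*I*sqrt(662))*(-1868) = 2856172 - 3736*I*sqrt(662)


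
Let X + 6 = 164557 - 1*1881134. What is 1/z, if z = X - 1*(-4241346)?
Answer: 1/2524763 ≈ 3.9608e-7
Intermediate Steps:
X = -1716583 (X = -6 + (164557 - 1*1881134) = -6 + (164557 - 1881134) = -6 - 1716577 = -1716583)
z = 2524763 (z = -1716583 - 1*(-4241346) = -1716583 + 4241346 = 2524763)
1/z = 1/2524763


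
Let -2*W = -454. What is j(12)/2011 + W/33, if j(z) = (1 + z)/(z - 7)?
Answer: 2282914/331815 ≈ 6.8801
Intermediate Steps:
W = 227 (W = -½*(-454) = 227)
j(z) = (1 + z)/(-7 + z)
j(12)/2011 + W/33 = ((1 + 12)/(-7 + 12))/2011 + 227/33 = (13/5)*(1/2011) + 227*(1/33) = ((⅕)*13)*(1/2011) + 227/33 = (13/5)*(1/2011) + 227/33 = 13/10055 + 227/33 = 2282914/331815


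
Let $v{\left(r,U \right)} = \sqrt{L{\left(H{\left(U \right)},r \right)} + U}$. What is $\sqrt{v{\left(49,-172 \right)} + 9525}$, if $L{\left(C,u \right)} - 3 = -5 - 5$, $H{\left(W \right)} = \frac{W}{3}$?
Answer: $\sqrt{9525 + i \sqrt{179}} \approx 97.596 + 0.0685 i$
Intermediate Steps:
$H{\left(W \right)} = \frac{W}{3}$ ($H{\left(W \right)} = W \frac{1}{3} = \frac{W}{3}$)
$L{\left(C,u \right)} = -7$ ($L{\left(C,u \right)} = 3 - 10 = -7$)
$v{\left(r,U \right)} = \sqrt{-7 + U}$
$\sqrt{v{\left(49,-172 \right)} + 9525} = \sqrt{\sqrt{-7 - 172} + 9525} = \sqrt{\sqrt{-179} + 9525} = \sqrt{i \sqrt{179} + 9525} = \sqrt{9525 + i \sqrt{179}}$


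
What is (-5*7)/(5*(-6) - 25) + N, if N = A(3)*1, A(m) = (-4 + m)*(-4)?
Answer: 51/11 ≈ 4.6364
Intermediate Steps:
A(m) = 16 - 4*m
N = 4 (N = (16 - 4*3)*1 = (16 - 12)*1 = 4*1 = 4)
(-5*7)/(5*(-6) - 25) + N = (-5*7)/(5*(-6) - 25) + 4 = -35/(-30 - 25) + 4 = -35/(-55) + 4 = -35*(-1/55) + 4 = 7/11 + 4 = 51/11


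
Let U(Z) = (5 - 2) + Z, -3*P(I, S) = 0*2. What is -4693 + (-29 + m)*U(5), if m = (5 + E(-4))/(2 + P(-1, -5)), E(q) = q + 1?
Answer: -4917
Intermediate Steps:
E(q) = 1 + q
P(I, S) = 0 (P(I, S) = -0*2 = -1/3*0 = 0)
U(Z) = 3 + Z
m = 1 (m = (5 + (1 - 4))/(2 + 0) = (5 - 3)/2 = 2*(1/2) = 1)
-4693 + (-29 + m)*U(5) = -4693 + (-29 + 1)*(3 + 5) = -4693 - 28*8 = -4693 - 224 = -4917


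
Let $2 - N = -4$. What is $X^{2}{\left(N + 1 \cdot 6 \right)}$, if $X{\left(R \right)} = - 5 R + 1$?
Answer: $3481$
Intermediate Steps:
$N = 6$ ($N = 2 - -4 = 2 + 4 = 6$)
$X{\left(R \right)} = 1 - 5 R$
$X^{2}{\left(N + 1 \cdot 6 \right)} = \left(1 - 5 \left(6 + 1 \cdot 6\right)\right)^{2} = \left(1 - 5 \left(6 + 6\right)\right)^{2} = \left(1 - 60\right)^{2} = \left(-59\right)^{2} = 3481$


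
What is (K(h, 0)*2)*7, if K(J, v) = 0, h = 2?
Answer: 0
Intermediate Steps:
(K(h, 0)*2)*7 = (0*2)*7 = 0*7 = 0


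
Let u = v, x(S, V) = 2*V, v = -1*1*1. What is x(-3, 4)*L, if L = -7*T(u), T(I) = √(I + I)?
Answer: -56*I*√2 ≈ -79.196*I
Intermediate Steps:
v = -1 (v = -1*1 = -1)
u = -1
T(I) = √2*√I (T(I) = √(2*I) = √2*√I)
L = -7*I*√2 (L = -7*√2*√(-1) = -7*√2*I = -7*I*√2 ≈ -9.8995*I)
x(-3, 4)*L = (2*4)*(-7*I*√2) = 8*(-7*I*√2) = -56*I*√2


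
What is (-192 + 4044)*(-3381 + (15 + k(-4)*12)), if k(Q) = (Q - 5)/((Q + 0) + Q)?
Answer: -12913830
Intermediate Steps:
k(Q) = (-5 + Q)/(2*Q) (k(Q) = (-5 + Q)/(Q + Q) = (-5 + Q)/((2*Q)) = (-5 + Q)*(1/(2*Q)) = (-5 + Q)/(2*Q))
(-192 + 4044)*(-3381 + (15 + k(-4)*12)) = (-192 + 4044)*(-3381 + (15 + ((½)*(-5 - 4)/(-4))*12)) = 3852*(-3381 + (15 + ((½)*(-¼)*(-9))*12)) = 3852*(-3381 + (15 + (9/8)*12)) = 3852*(-3381 + (15 + 27/2)) = 3852*(-3381 + 57/2) = 3852*(-6705/2) = -12913830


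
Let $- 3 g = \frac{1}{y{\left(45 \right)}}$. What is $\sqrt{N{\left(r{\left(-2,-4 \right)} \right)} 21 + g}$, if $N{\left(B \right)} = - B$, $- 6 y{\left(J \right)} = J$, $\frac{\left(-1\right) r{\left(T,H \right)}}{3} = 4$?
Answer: $\frac{\sqrt{56710}}{15} \approx 15.876$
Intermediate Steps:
$r{\left(T,H \right)} = -12$ ($r{\left(T,H \right)} = \left(-3\right) 4 = -12$)
$y{\left(J \right)} = - \frac{J}{6}$
$g = \frac{2}{45}$ ($g = - \frac{1}{3 \left(\left(- \frac{1}{6}\right) 45\right)} = - \frac{1}{3 \left(- \frac{15}{2}\right)} = \left(- \frac{1}{3}\right) \left(- \frac{2}{15}\right) = \frac{2}{45} \approx 0.044444$)
$\sqrt{N{\left(r{\left(-2,-4 \right)} \right)} 21 + g} = \sqrt{\left(-1\right) \left(-12\right) 21 + \frac{2}{45}} = \sqrt{12 \cdot 21 + \frac{2}{45}} = \sqrt{252 + \frac{2}{45}} = \sqrt{\frac{11342}{45}} = \frac{\sqrt{56710}}{15}$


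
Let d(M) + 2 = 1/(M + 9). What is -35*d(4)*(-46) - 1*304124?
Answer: -3993862/13 ≈ -3.0722e+5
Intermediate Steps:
d(M) = -2 + 1/(9 + M) (d(M) = -2 + 1/(M + 9) = -2 + 1/(9 + M))
-35*d(4)*(-46) - 1*304124 = -35*(-17 - 2*4)/(9 + 4)*(-46) - 1*304124 = -35*(-17 - 8)/13*(-46) - 304124 = -35*(-25)/13*(-46) - 304124 = -35*(-25/13)*(-46) - 304124 = (875/13)*(-46) - 304124 = -40250/13 - 304124 = -3993862/13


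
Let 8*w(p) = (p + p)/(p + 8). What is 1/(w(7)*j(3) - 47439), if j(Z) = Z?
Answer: -20/948773 ≈ -2.1080e-5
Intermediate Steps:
w(p) = p/(4*(8 + p)) (w(p) = ((p + p)/(p + 8))/8 = ((2*p)/(8 + p))/8 = (2*p/(8 + p))/8 = p/(4*(8 + p)))
1/(w(7)*j(3) - 47439) = 1/(((¼)*7/(8 + 7))*3 - 47439) = 1/(((¼)*7/15)*3 - 47439) = 1/(((¼)*7*(1/15))*3 - 47439) = 1/((7/60)*3 - 47439) = 1/(7/20 - 47439) = 1/(-948773/20) = -20/948773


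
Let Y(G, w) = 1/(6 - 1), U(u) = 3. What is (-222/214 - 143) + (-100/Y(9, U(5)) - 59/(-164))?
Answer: -11295255/17548 ≈ -643.68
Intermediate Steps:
Y(G, w) = ⅕ (Y(G, w) = 1/5 = ⅕)
(-222/214 - 143) + (-100/Y(9, U(5)) - 59/(-164)) = (-222/214 - 143) + (-100/⅕ - 59/(-164)) = (-222*1/214 - 143) + (-100*5 - 59*(-1/164)) = (-111/107 - 143) + (-500 + 59/164) = -15412/107 - 81941/164 = -11295255/17548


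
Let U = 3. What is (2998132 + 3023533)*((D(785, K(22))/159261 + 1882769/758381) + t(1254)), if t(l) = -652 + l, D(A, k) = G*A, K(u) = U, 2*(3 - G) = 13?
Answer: 67635006771315332335/18581617914 ≈ 3.6399e+9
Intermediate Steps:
G = -7/2 (G = 3 - ½*13 = 3 - 13/2 = -7/2 ≈ -3.5000)
K(u) = 3
D(A, k) = -7*A/2
(2998132 + 3023533)*((D(785, K(22))/159261 + 1882769/758381) + t(1254)) = (2998132 + 3023533)*((-7/2*785/159261 + 1882769/758381) + (-652 + 1254)) = 6021665*((-5495/2*1/159261 + 1882769*(1/758381)) + 602) = 6021665*((-5495/318522 + 1882769/758381) + 602) = 6021665*(595536043823/241561032882 + 602) = 6021665*(146015277838787/241561032882) = 67635006771315332335/18581617914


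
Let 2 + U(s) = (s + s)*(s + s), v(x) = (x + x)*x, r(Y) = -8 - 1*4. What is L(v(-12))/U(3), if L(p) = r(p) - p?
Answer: -150/17 ≈ -8.8235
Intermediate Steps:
r(Y) = -12 (r(Y) = -8 - 4 = -12)
v(x) = 2*x**2 (v(x) = (2*x)*x = 2*x**2)
U(s) = -2 + 4*s**2 (U(s) = -2 + (s + s)*(s + s) = -2 + (2*s)*(2*s) = -2 + 4*s**2)
L(p) = -12 - p
L(v(-12))/U(3) = (-12 - 2*(-12)**2)/(-2 + 4*3**2) = (-12 - 2*144)/(-2 + 4*9) = (-12 - 1*288)/(-2 + 36) = (-12 - 288)/34 = -300*1/34 = -150/17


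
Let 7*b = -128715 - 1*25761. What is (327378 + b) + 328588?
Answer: 633898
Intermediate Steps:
b = -22068 (b = (-128715 - 1*25761)/7 = (-128715 - 25761)/7 = (⅐)*(-154476) = -22068)
(327378 + b) + 328588 = (327378 - 22068) + 328588 = 305310 + 328588 = 633898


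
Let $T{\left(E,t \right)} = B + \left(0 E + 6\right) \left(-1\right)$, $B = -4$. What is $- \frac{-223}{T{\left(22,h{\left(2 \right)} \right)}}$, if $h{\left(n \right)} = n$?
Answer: $- \frac{223}{10} \approx -22.3$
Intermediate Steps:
$T{\left(E,t \right)} = -10$ ($T{\left(E,t \right)} = -4 + \left(0 E + 6\right) \left(-1\right) = -4 + \left(0 + 6\right) \left(-1\right) = -4 + 6 \left(-1\right) = -4 - 6 = -10$)
$- \frac{-223}{T{\left(22,h{\left(2 \right)} \right)}} = - \frac{-223}{-10} = - \frac{\left(-223\right) \left(-1\right)}{10} = \left(-1\right) \frac{223}{10} = - \frac{223}{10}$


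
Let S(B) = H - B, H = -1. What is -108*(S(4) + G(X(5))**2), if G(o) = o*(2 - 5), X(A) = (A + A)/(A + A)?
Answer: -432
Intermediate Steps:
S(B) = -1 - B
X(A) = 1 (X(A) = (2*A)/((2*A)) = (2*A)*(1/(2*A)) = 1)
G(o) = -3*o (G(o) = o*(-3) = -3*o)
-108*(S(4) + G(X(5))**2) = -108*((-1 - 1*4) + (-3*1)**2) = -108*((-1 - 4) + (-3)**2) = -108*(-5 + 9) = -108*4 = -432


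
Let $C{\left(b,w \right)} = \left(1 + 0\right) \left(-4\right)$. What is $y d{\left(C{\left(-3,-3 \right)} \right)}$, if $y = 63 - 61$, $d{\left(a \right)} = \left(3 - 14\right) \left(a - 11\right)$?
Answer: $330$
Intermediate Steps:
$C{\left(b,w \right)} = -4$ ($C{\left(b,w \right)} = 1 \left(-4\right) = -4$)
$d{\left(a \right)} = 121 - 11 a$ ($d{\left(a \right)} = - 11 \left(-11 + a\right) = 121 - 11 a$)
$y = 2$
$y d{\left(C{\left(-3,-3 \right)} \right)} = 2 \left(121 - -44\right) = 2 \left(121 + 44\right) = 2 \cdot 165 = 330$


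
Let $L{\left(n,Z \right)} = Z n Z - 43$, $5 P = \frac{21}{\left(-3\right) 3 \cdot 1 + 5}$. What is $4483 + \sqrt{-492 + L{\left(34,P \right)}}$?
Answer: $4483 + \frac{i \sqrt{199006}}{20} \approx 4483.0 + 22.305 i$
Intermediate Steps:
$P = - \frac{21}{20}$ ($P = \frac{21 \frac{1}{\left(-3\right) 3 \cdot 1 + 5}}{5} = \frac{21 \frac{1}{\left(-9\right) 1 + 5}}{5} = \frac{21 \frac{1}{-9 + 5}}{5} = \frac{21 \frac{1}{-4}}{5} = \frac{21 \left(- \frac{1}{4}\right)}{5} = \frac{1}{5} \left(- \frac{21}{4}\right) = - \frac{21}{20} \approx -1.05$)
$L{\left(n,Z \right)} = -43 + n Z^{2}$ ($L{\left(n,Z \right)} = n Z^{2} - 43 = -43 + n Z^{2}$)
$4483 + \sqrt{-492 + L{\left(34,P \right)}} = 4483 + \sqrt{-492 - \left(43 - 34 \left(- \frac{21}{20}\right)^{2}\right)} = 4483 + \sqrt{-492 + \left(-43 + 34 \cdot \frac{441}{400}\right)} = 4483 + \sqrt{-492 + \left(-43 + \frac{7497}{200}\right)} = 4483 + \sqrt{-492 - \frac{1103}{200}} = 4483 + \sqrt{- \frac{99503}{200}} = 4483 + \frac{i \sqrt{199006}}{20}$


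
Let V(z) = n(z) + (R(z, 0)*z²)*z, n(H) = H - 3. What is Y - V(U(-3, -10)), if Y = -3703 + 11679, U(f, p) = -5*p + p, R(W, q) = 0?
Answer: 7939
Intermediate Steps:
n(H) = -3 + H
U(f, p) = -4*p
Y = 7976
V(z) = -3 + z (V(z) = (-3 + z) + (0*z²)*z = (-3 + z) + 0*z = (-3 + z) + 0 = -3 + z)
Y - V(U(-3, -10)) = 7976 - (-3 - 4*(-10)) = 7976 - (-3 + 40) = 7976 - 1*37 = 7976 - 37 = 7939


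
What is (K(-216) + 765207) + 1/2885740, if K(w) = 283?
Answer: 2209005112601/2885740 ≈ 7.6549e+5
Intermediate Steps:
(K(-216) + 765207) + 1/2885740 = (283 + 765207) + 1/2885740 = 765490 + 1/2885740 = 2209005112601/2885740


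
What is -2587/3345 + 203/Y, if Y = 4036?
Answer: -9762097/13500420 ≈ -0.72310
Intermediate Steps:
-2587/3345 + 203/Y = -2587/3345 + 203/4036 = -9762097/13500420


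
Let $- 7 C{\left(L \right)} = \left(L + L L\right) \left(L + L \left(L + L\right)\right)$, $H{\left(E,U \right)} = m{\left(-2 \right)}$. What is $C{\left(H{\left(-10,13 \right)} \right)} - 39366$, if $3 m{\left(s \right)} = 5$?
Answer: $- \frac{22323122}{567} \approx -39371.0$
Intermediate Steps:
$m{\left(s \right)} = \frac{5}{3}$ ($m{\left(s \right)} = \frac{1}{3} \cdot 5 = \frac{5}{3}$)
$H{\left(E,U \right)} = \frac{5}{3}$
$C{\left(L \right)} = - \frac{\left(L + L^{2}\right) \left(L + 2 L^{2}\right)}{7}$ ($C{\left(L \right)} = - \frac{\left(L + L L\right) \left(L + L \left(L + L\right)\right)}{7} = - \frac{\left(L + L^{2}\right) \left(L + L 2 L\right)}{7} = - \frac{\left(L + L^{2}\right) \left(L + 2 L^{2}\right)}{7}$)
$C{\left(H{\left(-10,13 \right)} \right)} - 39366 = \frac{\left(\frac{5}{3}\right)^{2} \left(-1 - 5 - 2 \left(\frac{5}{3}\right)^{2}\right)}{7} - 39366 = \frac{1}{7} \cdot \frac{25}{9} \left(-1 - 5 - \frac{50}{9}\right) - 39366 = \frac{1}{7} \cdot \frac{25}{9} \left(- \frac{104}{9}\right) - 39366 = - \frac{2600}{567} - 39366 = - \frac{22323122}{567}$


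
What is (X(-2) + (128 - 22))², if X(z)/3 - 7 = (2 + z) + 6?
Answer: 21025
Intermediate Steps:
X(z) = 45 + 3*z (X(z) = 21 + 3*((2 + z) + 6) = 21 + 3*(8 + z) = 21 + (24 + 3*z) = 45 + 3*z)
(X(-2) + (128 - 22))² = ((45 + 3*(-2)) + (128 - 22))² = ((45 - 6) + 106)² = (39 + 106)² = 145² = 21025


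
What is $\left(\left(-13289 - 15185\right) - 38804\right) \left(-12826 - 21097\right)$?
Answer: $2282271594$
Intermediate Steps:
$\left(\left(-13289 - 15185\right) - 38804\right) \left(-12826 - 21097\right) = \left(-28474 - 38804\right) \left(-33923\right) = \left(-67278\right) \left(-33923\right) = 2282271594$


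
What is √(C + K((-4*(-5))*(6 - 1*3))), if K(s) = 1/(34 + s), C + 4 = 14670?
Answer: √129588870/94 ≈ 121.10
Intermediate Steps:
C = 14666 (C = -4 + 14670 = 14666)
√(C + K((-4*(-5))*(6 - 1*3))) = √(14666 + 1/(34 + (-4*(-5))*(6 - 1*3))) = √(14666 + 1/(34 + 20*(6 - 3))) = √(14666 + 1/(34 + 20*3)) = √(14666 + 1/(34 + 60)) = √(14666 + 1/94) = √(1378605/94) = √129588870/94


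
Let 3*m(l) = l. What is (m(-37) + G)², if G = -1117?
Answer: 11478544/9 ≈ 1.2754e+6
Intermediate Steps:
m(l) = l/3
(m(-37) + G)² = ((⅓)*(-37) - 1117)² = (-37/3 - 1117)² = (-3388/3)² = 11478544/9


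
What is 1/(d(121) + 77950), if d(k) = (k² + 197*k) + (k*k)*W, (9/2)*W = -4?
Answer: 9/930724 ≈ 9.6699e-6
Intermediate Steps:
W = -8/9 (W = (2/9)*(-4) = -8/9 ≈ -0.88889)
d(k) = 197*k + k²/9 (d(k) = (k² + 197*k) + (k*k)*(-8/9) = (k² + 197*k) + k²*(-8/9) = (k² + 197*k) - 8*k²/9 = 197*k + k²/9)
1/(d(121) + 77950) = 1/((⅑)*121*(1773 + 121) + 77950) = 1/((⅑)*121*1894 + 77950) = 1/(229174/9 + 77950) = 1/(930724/9) = 9/930724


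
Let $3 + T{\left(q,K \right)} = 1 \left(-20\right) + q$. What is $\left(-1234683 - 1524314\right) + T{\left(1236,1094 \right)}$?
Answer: $-2757784$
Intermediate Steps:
$T{\left(q,K \right)} = -23 + q$ ($T{\left(q,K \right)} = -3 + \left(1 \left(-20\right) + q\right) = -3 + \left(-20 + q\right) = -23 + q$)
$\left(-1234683 - 1524314\right) + T{\left(1236,1094 \right)} = \left(-1234683 - 1524314\right) + \left(-23 + 1236\right) = -2758997 + 1213 = -2757784$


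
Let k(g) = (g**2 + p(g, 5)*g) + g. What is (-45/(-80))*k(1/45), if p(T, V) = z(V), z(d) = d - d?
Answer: 23/1800 ≈ 0.012778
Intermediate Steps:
z(d) = 0
p(T, V) = 0
k(g) = g + g**2 (k(g) = (g**2 + 0*g) + g = (g**2 + 0) + g = g**2 + g = g + g**2)
(-45/(-80))*k(1/45) = (-45/(-80))*((1 + 1/45)/45) = (-45*(-1/80))*((1 + 1/45)/45) = 9*((1/45)*(46/45))/16 = (9/16)*(46/2025) = 23/1800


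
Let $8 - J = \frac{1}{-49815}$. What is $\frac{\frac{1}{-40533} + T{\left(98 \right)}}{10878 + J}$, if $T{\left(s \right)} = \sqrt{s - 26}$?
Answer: $- \frac{16605}{7326827375501} + \frac{298890 \sqrt{2}}{542286091} \approx 0.00077946$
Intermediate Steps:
$T{\left(s \right)} = \sqrt{-26 + s}$
$J = \frac{398521}{49815}$ ($J = 8 - \frac{1}{-49815} = 8 - - \frac{1}{49815} = 8 + \frac{1}{49815} = \frac{398521}{49815} \approx 8.0$)
$\frac{\frac{1}{-40533} + T{\left(98 \right)}}{10878 + J} = \frac{\frac{1}{-40533} + \sqrt{-26 + 98}}{10878 + \frac{398521}{49815}} = \frac{- \frac{1}{40533} + \sqrt{72}}{\frac{542286091}{49815}} = \left(- \frac{1}{40533} + 6 \sqrt{2}\right) \frac{49815}{542286091} = - \frac{16605}{7326827375501} + \frac{298890 \sqrt{2}}{542286091}$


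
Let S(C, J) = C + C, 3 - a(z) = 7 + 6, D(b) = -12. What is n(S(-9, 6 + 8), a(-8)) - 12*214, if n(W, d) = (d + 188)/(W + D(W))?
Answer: -38609/15 ≈ -2573.9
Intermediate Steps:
a(z) = -10 (a(z) = 3 - (7 + 6) = 3 - 1*13 = 3 - 13 = -10)
S(C, J) = 2*C
n(W, d) = (188 + d)/(-12 + W) (n(W, d) = (d + 188)/(W - 12) = (188 + d)/(-12 + W))
n(S(-9, 6 + 8), a(-8)) - 12*214 = (188 - 10)/(-12 + 2*(-9)) - 12*214 = 178/(-12 - 18) - 1*2568 = 178/(-30) - 2568 = -1/30*178 - 2568 = -89/15 - 2568 = -38609/15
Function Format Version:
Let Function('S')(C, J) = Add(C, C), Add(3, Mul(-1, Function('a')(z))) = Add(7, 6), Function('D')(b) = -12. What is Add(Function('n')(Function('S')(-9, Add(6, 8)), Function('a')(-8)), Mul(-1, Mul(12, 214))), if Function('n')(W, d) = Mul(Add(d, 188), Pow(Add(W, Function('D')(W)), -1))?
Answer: Rational(-38609, 15) ≈ -2573.9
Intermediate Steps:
Function('a')(z) = -10 (Function('a')(z) = Add(3, Mul(-1, Add(7, 6))) = Add(3, Mul(-1, 13)) = Add(3, -13) = -10)
Function('S')(C, J) = Mul(2, C)
Function('n')(W, d) = Mul(Pow(Add(-12, W), -1), Add(188, d)) (Function('n')(W, d) = Mul(Add(d, 188), Pow(Add(W, -12), -1)) = Mul(Add(188, d), Pow(Add(-12, W), -1)) = Mul(Pow(Add(-12, W), -1), Add(188, d)))
Add(Function('n')(Function('S')(-9, Add(6, 8)), Function('a')(-8)), Mul(-1, Mul(12, 214))) = Add(Mul(Pow(Add(-12, Mul(2, -9)), -1), Add(188, -10)), Mul(-1, Mul(12, 214))) = Add(Mul(Pow(Add(-12, -18), -1), 178), Mul(-1, 2568)) = Add(Mul(Pow(-30, -1), 178), -2568) = Add(Mul(Rational(-1, 30), 178), -2568) = Add(Rational(-89, 15), -2568) = Rational(-38609, 15)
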